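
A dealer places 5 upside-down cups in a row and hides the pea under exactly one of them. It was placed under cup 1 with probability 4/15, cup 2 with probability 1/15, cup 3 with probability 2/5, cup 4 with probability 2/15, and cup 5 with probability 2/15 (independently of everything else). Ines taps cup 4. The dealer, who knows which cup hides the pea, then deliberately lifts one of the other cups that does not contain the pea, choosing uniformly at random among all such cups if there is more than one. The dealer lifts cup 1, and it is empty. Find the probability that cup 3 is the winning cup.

4/7

Consider each possible location of the pea in turn.
If it is under cup 1 (prior 4/15): the dealer opened cup 1, so this case is ruled out; weight (4/15)·0 = 0.
If it is under cup 2 (prior 1/15): the dealer has 3 equally likely choices, so probability 1/3; weight (1/15)·(1/3) = 1/45.
If it is under cup 3 (prior 2/5): the dealer has 3 equally likely choices, so probability 1/3; weight (2/5)·(1/3) = 2/15.
If it is under cup 4 (prior 2/15): the dealer has 4 equally likely choices, so probability 1/4; weight (2/15)·(1/4) = 1/30.
If it is under cup 5 (prior 2/15): the dealer has 3 equally likely choices, so probability 1/3; weight (2/15)·(1/3) = 2/45.
The weights sum to 7/30.
So P(the pea under cup 3 | the dealer opened cup 1) = (2/15) / (7/30) = 4/7.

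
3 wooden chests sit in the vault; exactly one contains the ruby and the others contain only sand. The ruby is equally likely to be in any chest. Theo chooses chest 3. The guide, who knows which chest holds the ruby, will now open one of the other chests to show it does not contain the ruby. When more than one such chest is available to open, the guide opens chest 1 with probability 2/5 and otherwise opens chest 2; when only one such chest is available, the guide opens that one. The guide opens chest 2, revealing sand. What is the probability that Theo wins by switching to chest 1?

5/8

Consider each possible location of the ruby in turn.
If it is in chest 1 (prior 1/3): only chest 2 is available, probability 1; weight (1/3)·1 = 1/3.
If it is in chest 2 (prior 1/3): the guide opened chest 2, so this case is ruled out; weight (1/3)·0 = 0.
If it is in chest 3 (prior 1/3): chest 1 is available but not opened, probability 3/5; weight (1/3)·(3/5) = 1/5.
The weights sum to 8/15.
So P(the ruby in chest 1 | the guide opened chest 2) = (1/3) / (8/15) = 5/8.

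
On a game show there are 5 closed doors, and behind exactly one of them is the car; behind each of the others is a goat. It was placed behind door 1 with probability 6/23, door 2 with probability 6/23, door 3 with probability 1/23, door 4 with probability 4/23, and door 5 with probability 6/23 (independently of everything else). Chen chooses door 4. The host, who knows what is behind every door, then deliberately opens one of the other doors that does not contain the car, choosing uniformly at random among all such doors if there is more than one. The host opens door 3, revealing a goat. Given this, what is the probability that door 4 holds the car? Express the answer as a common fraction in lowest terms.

Consider each possible location of the car in turn.
If it is behind any of doors 1, 2, and 5 (prior 6/23 each): the host has 3 equally likely choices, so probability 1/3; weight (6/23)·(1/3) = 2/23 each.
If it is behind door 3 (prior 1/23): the host opened door 3, so this case is ruled out; weight (1/23)·0 = 0.
If it is behind door 4 (prior 4/23): the host has 4 equally likely choices, so probability 1/4; weight (4/23)·(1/4) = 1/23.
The weights sum to 7/23.
So P(the car behind door 4 | the host opened door 3) = (1/23) / (7/23) = 1/7.

1/7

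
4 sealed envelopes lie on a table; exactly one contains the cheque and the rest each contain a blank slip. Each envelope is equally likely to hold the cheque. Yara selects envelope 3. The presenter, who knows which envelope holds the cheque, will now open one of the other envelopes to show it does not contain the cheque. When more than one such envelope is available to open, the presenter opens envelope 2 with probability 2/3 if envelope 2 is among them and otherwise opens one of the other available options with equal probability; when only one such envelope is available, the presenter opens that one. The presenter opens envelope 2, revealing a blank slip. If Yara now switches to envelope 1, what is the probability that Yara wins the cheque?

1/3

Condition on the true location of the cheque.
If it is in any of envelopes 1, 3, and 4 (prior 1/4 each): envelope 2 is available, opened with probability 2/3; weight (1/4)·(2/3) = 1/6 each.
If it is in envelope 2 (prior 1/4): the presenter opened envelope 2, so this case is ruled out; weight (1/4)·0 = 0.
The weights sum to 1/2.
So P(the cheque in envelope 1 | the presenter opened envelope 2) = (1/6) / (1/2) = 1/3.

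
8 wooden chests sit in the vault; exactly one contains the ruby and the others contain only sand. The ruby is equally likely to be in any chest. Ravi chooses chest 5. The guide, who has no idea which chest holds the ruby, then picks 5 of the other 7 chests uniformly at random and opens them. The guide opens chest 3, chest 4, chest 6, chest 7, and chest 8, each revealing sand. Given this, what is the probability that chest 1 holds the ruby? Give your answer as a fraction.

Because the guide chose which chests to open without knowing where the ruby is, the choice is independent of the prize location. Learning that none of the 5 opened chests holds the ruby simply rules out those 5 locations and leaves the remaining 3 chests still equally likely by symmetry.
So P(the ruby in chest 1) = 1/3.

1/3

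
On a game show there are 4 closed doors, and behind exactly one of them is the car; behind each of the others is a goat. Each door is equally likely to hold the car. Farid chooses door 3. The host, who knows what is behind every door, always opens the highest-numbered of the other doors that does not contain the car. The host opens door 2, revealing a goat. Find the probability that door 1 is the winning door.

0

Condition on the true location of the car.
If it is behind either of doors 1 and 3 (prior 1/4 each): the host would have opened door 4 instead, probability 0; weight (1/4)·0 = 0 each.
If it is behind door 2 (prior 1/4): the host opened door 2, so this case is ruled out; weight (1/4)·0 = 0.
If it is behind door 4 (prior 1/4): door 2 is the highest-numbered option available, probability 1; weight (1/4)·1 = 1/4.
The weights sum to 1/4.
So P(the car behind door 1 | the host opened door 2) = 0 / (1/4) = 0.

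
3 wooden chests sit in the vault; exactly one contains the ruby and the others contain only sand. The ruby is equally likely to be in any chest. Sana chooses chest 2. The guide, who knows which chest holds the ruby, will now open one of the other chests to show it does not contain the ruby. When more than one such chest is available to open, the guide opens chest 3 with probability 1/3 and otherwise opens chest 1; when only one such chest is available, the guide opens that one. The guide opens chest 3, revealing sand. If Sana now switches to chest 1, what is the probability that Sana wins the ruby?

Consider each possible location of the ruby in turn.
If it is in chest 1 (prior 1/3): only chest 3 is available, probability 1; weight (1/3)·1 = 1/3.
If it is in chest 2 (prior 1/3): chest 3 is available, opened with probability 1/3; weight (1/3)·(1/3) = 1/9.
If it is in chest 3 (prior 1/3): the guide opened chest 3, so this case is ruled out; weight (1/3)·0 = 0.
The weights sum to 4/9.
So P(the ruby in chest 1 | the guide opened chest 3) = (1/3) / (4/9) = 3/4.

3/4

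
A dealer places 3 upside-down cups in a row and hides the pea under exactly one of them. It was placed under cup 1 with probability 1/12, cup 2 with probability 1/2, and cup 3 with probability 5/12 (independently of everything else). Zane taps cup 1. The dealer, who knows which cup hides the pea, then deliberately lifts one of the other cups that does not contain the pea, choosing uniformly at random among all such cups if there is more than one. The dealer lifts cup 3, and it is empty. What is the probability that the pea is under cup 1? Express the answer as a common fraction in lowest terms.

Condition on the true location of the pea.
If it is under cup 1 (prior 1/12): the dealer has 2 equally likely choices, so probability 1/2; weight (1/12)·(1/2) = 1/24.
If it is under cup 2 (prior 1/2): the dealer has no choice, probability 1; weight (1/2)·1 = 1/2.
If it is under cup 3 (prior 5/12): the dealer opened cup 3, so this case is ruled out; weight (5/12)·0 = 0.
The weights sum to 13/24.
So P(the pea under cup 1 | the dealer opened cup 3) = (1/24) / (13/24) = 1/13.

1/13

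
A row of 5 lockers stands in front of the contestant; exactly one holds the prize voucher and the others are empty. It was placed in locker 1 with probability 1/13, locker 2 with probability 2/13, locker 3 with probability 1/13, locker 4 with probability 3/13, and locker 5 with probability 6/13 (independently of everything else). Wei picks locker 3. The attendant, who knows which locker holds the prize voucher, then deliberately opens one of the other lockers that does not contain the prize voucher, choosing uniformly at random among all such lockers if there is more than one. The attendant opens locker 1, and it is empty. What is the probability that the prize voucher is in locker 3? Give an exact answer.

3/47

Consider each possible location of the prize voucher in turn.
If it is in locker 1 (prior 1/13): the attendant opened locker 1, so this case is ruled out; weight (1/13)·0 = 0.
If it is in locker 2 (prior 2/13): the attendant has 3 equally likely choices, so probability 1/3; weight (2/13)·(1/3) = 2/39.
If it is in locker 3 (prior 1/13): the attendant has 4 equally likely choices, so probability 1/4; weight (1/13)·(1/4) = 1/52.
If it is in locker 4 (prior 3/13): the attendant has 3 equally likely choices, so probability 1/3; weight (3/13)·(1/3) = 1/13.
If it is in locker 5 (prior 6/13): the attendant has 3 equally likely choices, so probability 1/3; weight (6/13)·(1/3) = 2/13.
The weights sum to 47/156.
So P(the prize voucher in locker 3 | the attendant opened locker 1) = (1/52) / (47/156) = 3/47.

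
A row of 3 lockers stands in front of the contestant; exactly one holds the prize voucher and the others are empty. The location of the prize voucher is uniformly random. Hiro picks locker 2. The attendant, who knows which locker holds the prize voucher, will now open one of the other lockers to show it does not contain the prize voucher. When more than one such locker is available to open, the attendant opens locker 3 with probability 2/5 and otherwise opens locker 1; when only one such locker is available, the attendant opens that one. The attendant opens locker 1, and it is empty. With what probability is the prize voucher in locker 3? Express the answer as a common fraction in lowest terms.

Apply Bayes' rule, conditioning on where the prize voucher actually is.
If it is in locker 1 (prior 1/3): the attendant opened locker 1, so this case is ruled out; weight (1/3)·0 = 0.
If it is in locker 2 (prior 1/3): locker 3 is available but not opened, probability 3/5; weight (1/3)·(3/5) = 1/5.
If it is in locker 3 (prior 1/3): only locker 1 is available, probability 1; weight (1/3)·1 = 1/3.
The weights sum to 8/15.
So P(the prize voucher in locker 3 | the attendant opened locker 1) = (1/3) / (8/15) = 5/8.

5/8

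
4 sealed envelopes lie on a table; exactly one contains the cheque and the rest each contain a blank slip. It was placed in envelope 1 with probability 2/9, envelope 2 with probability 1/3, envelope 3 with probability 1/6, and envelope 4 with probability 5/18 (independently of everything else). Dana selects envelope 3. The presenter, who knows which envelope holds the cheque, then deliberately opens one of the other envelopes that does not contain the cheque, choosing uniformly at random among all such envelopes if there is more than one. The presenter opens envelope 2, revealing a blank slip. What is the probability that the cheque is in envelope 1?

4/11

Consider each possible location of the cheque in turn.
If it is in envelope 1 (prior 2/9): the presenter has 2 equally likely choices, so probability 1/2; weight (2/9)·(1/2) = 1/9.
If it is in envelope 2 (prior 1/3): the presenter opened envelope 2, so this case is ruled out; weight (1/3)·0 = 0.
If it is in envelope 3 (prior 1/6): the presenter has 3 equally likely choices, so probability 1/3; weight (1/6)·(1/3) = 1/18.
If it is in envelope 4 (prior 5/18): the presenter has 2 equally likely choices, so probability 1/2; weight (5/18)·(1/2) = 5/36.
The weights sum to 11/36.
So P(the cheque in envelope 1 | the presenter opened envelope 2) = (1/9) / (11/36) = 4/11.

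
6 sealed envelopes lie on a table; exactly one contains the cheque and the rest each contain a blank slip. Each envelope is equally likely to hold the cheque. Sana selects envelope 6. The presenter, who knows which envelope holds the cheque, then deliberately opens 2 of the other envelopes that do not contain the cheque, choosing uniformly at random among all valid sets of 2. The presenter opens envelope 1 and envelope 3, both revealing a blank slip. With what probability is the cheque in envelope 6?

1/6

Apply Bayes' rule, conditioning on where the cheque actually is.
If it is in either of envelopes 1 and 3 (prior 1/6 each): that envelope was opened and seen not to hold the prize — ruled out; weight (1/6)·0 = 0 each.
If it is in any of envelopes 2, 4, and 5 (prior 1/6 each): the presenter has 6 equally likely choices, so probability 1/6; weight (1/6)·(1/6) = 1/36 each.
If it is in envelope 6 (prior 1/6): the presenter has 10 equally likely choices, so probability 1/10; weight (1/6)·(1/10) = 1/60.
The weights sum to 1/10.
So P(the cheque in envelope 6 | the presenter opened envelope 1 and envelope 3) = (1/60) / (1/10) = 1/6.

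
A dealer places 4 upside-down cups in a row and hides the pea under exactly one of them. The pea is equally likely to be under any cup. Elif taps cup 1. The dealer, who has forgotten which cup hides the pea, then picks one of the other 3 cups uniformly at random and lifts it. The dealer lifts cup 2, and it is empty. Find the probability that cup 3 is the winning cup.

1/3

Because the dealer chose which cup to lift without knowing where the pea is, the choice is independent of the prize location. Learning that cup 2 does not hold the pea simply rules out that one location and leaves the remaining 3 cups still equally likely by symmetry.
So P(the pea under cup 3) = 1/3.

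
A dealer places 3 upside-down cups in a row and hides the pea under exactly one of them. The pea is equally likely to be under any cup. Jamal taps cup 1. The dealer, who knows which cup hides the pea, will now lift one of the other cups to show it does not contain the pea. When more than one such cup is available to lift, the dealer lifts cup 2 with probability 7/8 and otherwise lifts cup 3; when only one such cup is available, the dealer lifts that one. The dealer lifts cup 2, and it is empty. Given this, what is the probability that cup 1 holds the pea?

7/15

Condition on the true location of the pea.
If it is under cup 1 (prior 1/3): cup 2 is available, opened with probability 7/8; weight (1/3)·(7/8) = 7/24.
If it is under cup 2 (prior 1/3): the dealer opened cup 2, so this case is ruled out; weight (1/3)·0 = 0.
If it is under cup 3 (prior 1/3): only cup 2 is available, probability 1; weight (1/3)·1 = 1/3.
The weights sum to 5/8.
So P(the pea under cup 1 | the dealer opened cup 2) = (7/24) / (5/8) = 7/15.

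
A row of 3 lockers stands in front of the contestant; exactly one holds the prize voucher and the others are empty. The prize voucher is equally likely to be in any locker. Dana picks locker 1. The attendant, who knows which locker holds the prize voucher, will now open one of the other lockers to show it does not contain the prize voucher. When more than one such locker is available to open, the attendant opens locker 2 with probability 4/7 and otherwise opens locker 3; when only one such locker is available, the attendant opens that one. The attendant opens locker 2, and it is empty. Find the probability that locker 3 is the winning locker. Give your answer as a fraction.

Condition on the true location of the prize voucher.
If it is in locker 1 (prior 1/3): locker 2 is available, opened with probability 4/7; weight (1/3)·(4/7) = 4/21.
If it is in locker 2 (prior 1/3): the attendant opened locker 2, so this case is ruled out; weight (1/3)·0 = 0.
If it is in locker 3 (prior 1/3): only locker 2 is available, probability 1; weight (1/3)·1 = 1/3.
The weights sum to 11/21.
So P(the prize voucher in locker 3 | the attendant opened locker 2) = (1/3) / (11/21) = 7/11.

7/11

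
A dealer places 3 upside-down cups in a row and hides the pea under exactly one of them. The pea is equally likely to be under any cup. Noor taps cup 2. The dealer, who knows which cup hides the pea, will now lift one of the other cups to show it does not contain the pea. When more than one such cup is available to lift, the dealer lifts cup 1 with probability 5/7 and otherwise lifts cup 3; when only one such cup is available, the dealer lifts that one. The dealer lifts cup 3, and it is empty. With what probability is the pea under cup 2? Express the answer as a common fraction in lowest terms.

2/9

Consider each possible location of the pea in turn.
If it is under cup 1 (prior 1/3): only cup 3 is available, probability 1; weight (1/3)·1 = 1/3.
If it is under cup 2 (prior 1/3): cup 1 is available but not opened, probability 2/7; weight (1/3)·(2/7) = 2/21.
If it is under cup 3 (prior 1/3): the dealer opened cup 3, so this case is ruled out; weight (1/3)·0 = 0.
The weights sum to 3/7.
So P(the pea under cup 2 | the dealer opened cup 3) = (2/21) / (3/7) = 2/9.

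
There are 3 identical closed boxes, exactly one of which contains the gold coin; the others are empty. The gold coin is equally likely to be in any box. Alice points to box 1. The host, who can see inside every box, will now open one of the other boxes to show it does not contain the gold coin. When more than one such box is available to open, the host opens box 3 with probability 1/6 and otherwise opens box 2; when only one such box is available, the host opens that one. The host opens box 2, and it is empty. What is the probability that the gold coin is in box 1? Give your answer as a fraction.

5/11

Apply Bayes' rule, conditioning on where the gold coin actually is.
If it is in box 1 (prior 1/3): box 3 is available but not opened, probability 5/6; weight (1/3)·(5/6) = 5/18.
If it is in box 2 (prior 1/3): the host opened box 2, so this case is ruled out; weight (1/3)·0 = 0.
If it is in box 3 (prior 1/3): only box 2 is available, probability 1; weight (1/3)·1 = 1/3.
The weights sum to 11/18.
So P(the gold coin in box 1 | the host opened box 2) = (5/18) / (11/18) = 5/11.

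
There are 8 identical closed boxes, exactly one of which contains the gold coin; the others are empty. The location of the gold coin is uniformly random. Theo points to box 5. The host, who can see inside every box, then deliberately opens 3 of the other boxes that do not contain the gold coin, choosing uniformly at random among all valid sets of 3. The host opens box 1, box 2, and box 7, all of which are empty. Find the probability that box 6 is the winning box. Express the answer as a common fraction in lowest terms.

7/32

Condition on the true location of the gold coin.
If it is in any of boxes 1, 2, and 7 (prior 1/8 each): that box was opened and seen not to hold the prize — ruled out; weight (1/8)·0 = 0 each.
If it is in any of boxes 3, 4, 6, and 8 (prior 1/8 each): the host has 20 equally likely choices, so probability 1/20; weight (1/8)·(1/20) = 1/160 each.
If it is in box 5 (prior 1/8): the host has 35 equally likely choices, so probability 1/35; weight (1/8)·(1/35) = 1/280.
The weights sum to 1/35.
So P(the gold coin in box 6 | the host opened box 1, box 2, and box 7) = (1/160) / (1/35) = 7/32.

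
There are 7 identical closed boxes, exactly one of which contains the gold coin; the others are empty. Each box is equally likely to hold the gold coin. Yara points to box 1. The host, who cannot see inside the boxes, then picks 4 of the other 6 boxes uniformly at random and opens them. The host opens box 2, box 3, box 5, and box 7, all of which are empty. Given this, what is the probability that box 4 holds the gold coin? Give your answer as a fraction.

Because the host chose which boxes to open without knowing where the gold coin is, the choice is independent of the prize location. Learning that none of the 4 opened boxes holds the gold coin simply rules out those 4 locations and leaves the remaining 3 boxes still equally likely by symmetry.
So P(the gold coin in box 4) = 1/3.

1/3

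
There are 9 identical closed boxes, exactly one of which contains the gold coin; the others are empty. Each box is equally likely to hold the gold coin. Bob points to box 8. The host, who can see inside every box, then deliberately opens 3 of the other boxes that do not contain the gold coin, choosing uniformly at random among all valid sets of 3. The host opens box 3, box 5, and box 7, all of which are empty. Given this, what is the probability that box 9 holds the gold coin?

Consider each possible location of the gold coin in turn.
If it is in any of boxes 1, 2, 4, 6, and 9 (prior 1/9 each): the host has 35 equally likely choices, so probability 1/35; weight (1/9)·(1/35) = 1/315 each.
If it is in any of boxes 3, 5, and 7 (prior 1/9 each): that box was opened and seen not to hold the prize — ruled out; weight (1/9)·0 = 0 each.
If it is in box 8 (prior 1/9): the host has 56 equally likely choices, so probability 1/56; weight (1/9)·(1/56) = 1/504.
The weights sum to 1/56.
So P(the gold coin in box 9 | the host opened box 3, box 5, and box 7) = (1/315) / (1/56) = 8/45.

8/45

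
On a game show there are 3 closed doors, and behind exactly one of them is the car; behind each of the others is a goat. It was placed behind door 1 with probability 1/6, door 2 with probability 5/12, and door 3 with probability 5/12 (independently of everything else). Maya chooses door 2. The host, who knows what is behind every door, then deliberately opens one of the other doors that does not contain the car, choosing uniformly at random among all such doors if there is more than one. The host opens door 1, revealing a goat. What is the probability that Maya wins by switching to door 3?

2/3

Consider each possible location of the car in turn.
If it is behind door 1 (prior 1/6): the host opened door 1, so this case is ruled out; weight (1/6)·0 = 0.
If it is behind door 2 (prior 5/12): the host has 2 equally likely choices, so probability 1/2; weight (5/12)·(1/2) = 5/24.
If it is behind door 3 (prior 5/12): the host has no choice, probability 1; weight (5/12)·1 = 5/12.
The weights sum to 5/8.
So P(the car behind door 3 | the host opened door 1) = (5/12) / (5/8) = 2/3.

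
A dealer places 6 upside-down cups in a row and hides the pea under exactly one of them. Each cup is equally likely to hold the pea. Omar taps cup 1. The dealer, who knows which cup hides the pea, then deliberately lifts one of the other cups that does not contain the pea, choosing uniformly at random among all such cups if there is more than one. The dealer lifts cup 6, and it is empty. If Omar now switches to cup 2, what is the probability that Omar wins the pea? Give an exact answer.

5/24

Apply Bayes' rule, conditioning on where the pea actually is.
If it is under cup 1 (prior 1/6): the dealer has 5 equally likely choices, so probability 1/5; weight (1/6)·(1/5) = 1/30.
If it is under any of cups 2, 3, 4, and 5 (prior 1/6 each): the dealer has 4 equally likely choices, so probability 1/4; weight (1/6)·(1/4) = 1/24 each.
If it is under cup 6 (prior 1/6): the dealer opened cup 6, so this case is ruled out; weight (1/6)·0 = 0.
The weights sum to 1/5.
So P(the pea under cup 2 | the dealer opened cup 6) = (1/24) / (1/5) = 5/24.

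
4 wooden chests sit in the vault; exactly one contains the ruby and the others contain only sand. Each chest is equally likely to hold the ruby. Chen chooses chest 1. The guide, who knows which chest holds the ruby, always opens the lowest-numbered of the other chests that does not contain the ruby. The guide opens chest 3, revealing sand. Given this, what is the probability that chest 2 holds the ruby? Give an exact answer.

Apply Bayes' rule, conditioning on where the ruby actually is.
If it is in either of chests 1 and 4 (prior 1/4 each): the guide would have opened chest 2 instead, probability 0; weight (1/4)·0 = 0 each.
If it is in chest 2 (prior 1/4): chest 3 is the lowest-numbered option available, probability 1; weight (1/4)·1 = 1/4.
If it is in chest 3 (prior 1/4): the guide opened chest 3, so this case is ruled out; weight (1/4)·0 = 0.
The weights sum to 1/4.
So P(the ruby in chest 2 | the guide opened chest 3) = (1/4) / (1/4) = 1.

1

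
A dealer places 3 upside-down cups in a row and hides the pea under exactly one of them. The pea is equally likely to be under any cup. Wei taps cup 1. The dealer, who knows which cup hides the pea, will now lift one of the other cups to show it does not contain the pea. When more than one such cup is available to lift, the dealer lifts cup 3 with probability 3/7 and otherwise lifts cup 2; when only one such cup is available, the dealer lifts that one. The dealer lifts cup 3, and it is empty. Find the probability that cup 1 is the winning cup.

3/10

Consider each possible location of the pea in turn.
If it is under cup 1 (prior 1/3): cup 3 is available, opened with probability 3/7; weight (1/3)·(3/7) = 1/7.
If it is under cup 2 (prior 1/3): only cup 3 is available, probability 1; weight (1/3)·1 = 1/3.
If it is under cup 3 (prior 1/3): the dealer opened cup 3, so this case is ruled out; weight (1/3)·0 = 0.
The weights sum to 10/21.
So P(the pea under cup 1 | the dealer opened cup 3) = (1/7) / (10/21) = 3/10.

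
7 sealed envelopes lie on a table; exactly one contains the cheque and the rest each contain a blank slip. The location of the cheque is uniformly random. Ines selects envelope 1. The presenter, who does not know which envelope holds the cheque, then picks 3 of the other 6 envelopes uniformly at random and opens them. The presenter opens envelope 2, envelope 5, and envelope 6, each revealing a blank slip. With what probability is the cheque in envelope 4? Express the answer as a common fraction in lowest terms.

1/4

Apply Bayes' rule, conditioning on where the cheque actually is.
If it is in any of envelopes 1, 3, 4, and 7 (prior 1/7 each): the presenter picks exactly this set with probability 1/20 regardless, and none is the prize; weight (1/7)·(1/20) = 1/140 each.
If it is in any of envelopes 2, 5, and 6 (prior 1/7 each): that envelope was opened and seen not to hold the prize — ruled out; weight (1/7)·0 = 0 each.
The weights sum to 1/35.
So P(the cheque in envelope 4 | the presenter opened envelope 2, envelope 5, and envelope 6) = (1/140) / (1/35) = 1/4.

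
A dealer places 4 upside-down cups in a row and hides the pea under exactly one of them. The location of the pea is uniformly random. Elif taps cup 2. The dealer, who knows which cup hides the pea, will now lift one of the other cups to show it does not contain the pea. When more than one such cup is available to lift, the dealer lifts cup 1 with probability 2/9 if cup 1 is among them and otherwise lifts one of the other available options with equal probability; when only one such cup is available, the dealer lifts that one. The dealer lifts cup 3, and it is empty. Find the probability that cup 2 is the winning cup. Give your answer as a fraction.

7/30

Apply Bayes' rule, conditioning on where the pea actually is.
If it is under cup 1 (prior 1/4): cup 1 holds the prize so is unavailable; the dealer chooses uniformly among the 2 others, probability 1/2; weight (1/4)·(1/2) = 1/8.
If it is under cup 2 (prior 1/4): cup 1 is available but not opened; cup 3 gets probability (1 − 2/9)/2 = 7/18; weight (1/4)·(7/18) = 7/72.
If it is under cup 3 (prior 1/4): the dealer opened cup 3, so this case is ruled out; weight (1/4)·0 = 0.
If it is under cup 4 (prior 1/4): cup 1 is available but not opened, probability 7/9; weight (1/4)·(7/9) = 7/36.
The weights sum to 5/12.
So P(the pea under cup 2 | the dealer opened cup 3) = (7/72) / (5/12) = 7/30.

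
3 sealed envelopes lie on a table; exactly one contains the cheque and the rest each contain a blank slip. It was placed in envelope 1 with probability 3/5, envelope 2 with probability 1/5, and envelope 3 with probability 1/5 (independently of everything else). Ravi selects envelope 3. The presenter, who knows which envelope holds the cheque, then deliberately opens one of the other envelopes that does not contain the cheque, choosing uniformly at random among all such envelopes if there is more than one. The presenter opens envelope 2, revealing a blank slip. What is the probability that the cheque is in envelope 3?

Consider each possible location of the cheque in turn.
If it is in envelope 1 (prior 3/5): the presenter has no choice, probability 1; weight (3/5)·1 = 3/5.
If it is in envelope 2 (prior 1/5): the presenter opened envelope 2, so this case is ruled out; weight (1/5)·0 = 0.
If it is in envelope 3 (prior 1/5): the presenter has 2 equally likely choices, so probability 1/2; weight (1/5)·(1/2) = 1/10.
The weights sum to 7/10.
So P(the cheque in envelope 3 | the presenter opened envelope 2) = (1/10) / (7/10) = 1/7.

1/7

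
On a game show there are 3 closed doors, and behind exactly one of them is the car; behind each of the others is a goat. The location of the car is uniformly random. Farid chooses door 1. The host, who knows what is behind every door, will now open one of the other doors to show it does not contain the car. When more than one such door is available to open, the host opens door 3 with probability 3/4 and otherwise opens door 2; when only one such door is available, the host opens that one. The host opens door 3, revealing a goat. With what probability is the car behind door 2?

4/7

Consider each possible location of the car in turn.
If it is behind door 1 (prior 1/3): door 3 is available, opened with probability 3/4; weight (1/3)·(3/4) = 1/4.
If it is behind door 2 (prior 1/3): only door 3 is available, probability 1; weight (1/3)·1 = 1/3.
If it is behind door 3 (prior 1/3): the host opened door 3, so this case is ruled out; weight (1/3)·0 = 0.
The weights sum to 7/12.
So P(the car behind door 2 | the host opened door 3) = (1/3) / (7/12) = 4/7.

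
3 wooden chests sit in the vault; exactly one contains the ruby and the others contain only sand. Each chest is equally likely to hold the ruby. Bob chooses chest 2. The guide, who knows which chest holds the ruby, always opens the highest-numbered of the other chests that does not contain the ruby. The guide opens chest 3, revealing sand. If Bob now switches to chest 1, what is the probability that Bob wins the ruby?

1/2

Apply Bayes' rule, conditioning on where the ruby actually is.
If it is in either of chests 1 and 2 (prior 1/3 each): chest 3 is the highest-numbered option available, probability 1; weight (1/3)·1 = 1/3 each.
If it is in chest 3 (prior 1/3): the guide opened chest 3, so this case is ruled out; weight (1/3)·0 = 0.
The weights sum to 2/3.
So P(the ruby in chest 1 | the guide opened chest 3) = (1/3) / (2/3) = 1/2.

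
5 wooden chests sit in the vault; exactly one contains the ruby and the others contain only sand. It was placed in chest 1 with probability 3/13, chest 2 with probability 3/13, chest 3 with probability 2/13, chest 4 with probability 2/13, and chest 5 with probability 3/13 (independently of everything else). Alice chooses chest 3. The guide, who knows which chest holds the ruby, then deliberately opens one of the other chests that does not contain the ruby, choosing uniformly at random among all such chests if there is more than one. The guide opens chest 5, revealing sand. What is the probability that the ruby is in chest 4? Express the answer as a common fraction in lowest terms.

4/19

Consider each possible location of the ruby in turn.
If it is in either of chests 1 and 2 (prior 3/13 each): the guide has 3 equally likely choices, so probability 1/3; weight (3/13)·(1/3) = 1/13 each.
If it is in chest 3 (prior 2/13): the guide has 4 equally likely choices, so probability 1/4; weight (2/13)·(1/4) = 1/26.
If it is in chest 4 (prior 2/13): the guide has 3 equally likely choices, so probability 1/3; weight (2/13)·(1/3) = 2/39.
If it is in chest 5 (prior 3/13): the guide opened chest 5, so this case is ruled out; weight (3/13)·0 = 0.
The weights sum to 19/78.
So P(the ruby in chest 4 | the guide opened chest 5) = (2/39) / (19/78) = 4/19.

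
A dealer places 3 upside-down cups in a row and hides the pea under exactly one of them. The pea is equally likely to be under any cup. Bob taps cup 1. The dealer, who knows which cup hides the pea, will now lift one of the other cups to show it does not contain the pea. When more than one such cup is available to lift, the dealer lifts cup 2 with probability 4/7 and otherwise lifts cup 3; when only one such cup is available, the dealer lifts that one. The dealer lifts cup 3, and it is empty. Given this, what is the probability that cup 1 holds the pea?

Condition on the true location of the pea.
If it is under cup 1 (prior 1/3): cup 2 is available but not opened, probability 3/7; weight (1/3)·(3/7) = 1/7.
If it is under cup 2 (prior 1/3): only cup 3 is available, probability 1; weight (1/3)·1 = 1/3.
If it is under cup 3 (prior 1/3): the dealer opened cup 3, so this case is ruled out; weight (1/3)·0 = 0.
The weights sum to 10/21.
So P(the pea under cup 1 | the dealer opened cup 3) = (1/7) / (10/21) = 3/10.

3/10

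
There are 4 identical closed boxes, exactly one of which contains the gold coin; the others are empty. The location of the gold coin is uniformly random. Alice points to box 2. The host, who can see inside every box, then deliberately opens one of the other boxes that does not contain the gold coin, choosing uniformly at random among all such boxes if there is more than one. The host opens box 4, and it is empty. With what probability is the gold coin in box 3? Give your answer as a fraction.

3/8

Apply Bayes' rule, conditioning on where the gold coin actually is.
If it is in either of boxes 1 and 3 (prior 1/4 each): the host has 2 equally likely choices, so probability 1/2; weight (1/4)·(1/2) = 1/8 each.
If it is in box 2 (prior 1/4): the host has 3 equally likely choices, so probability 1/3; weight (1/4)·(1/3) = 1/12.
If it is in box 4 (prior 1/4): the host opened box 4, so this case is ruled out; weight (1/4)·0 = 0.
The weights sum to 1/3.
So P(the gold coin in box 3 | the host opened box 4) = (1/8) / (1/3) = 3/8.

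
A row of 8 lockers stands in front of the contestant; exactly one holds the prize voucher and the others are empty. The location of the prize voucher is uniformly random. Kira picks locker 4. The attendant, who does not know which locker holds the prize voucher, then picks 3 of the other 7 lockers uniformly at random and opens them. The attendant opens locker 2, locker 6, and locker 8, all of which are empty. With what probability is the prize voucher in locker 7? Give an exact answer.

1/5

Because the attendant chose which lockers to open without knowing where the prize voucher is, the choice is independent of the prize location. Learning that none of the 3 opened lockers holds the prize voucher simply rules out those 3 locations and leaves the remaining 5 lockers still equally likely by symmetry.
So P(the prize voucher in locker 7) = 1/5.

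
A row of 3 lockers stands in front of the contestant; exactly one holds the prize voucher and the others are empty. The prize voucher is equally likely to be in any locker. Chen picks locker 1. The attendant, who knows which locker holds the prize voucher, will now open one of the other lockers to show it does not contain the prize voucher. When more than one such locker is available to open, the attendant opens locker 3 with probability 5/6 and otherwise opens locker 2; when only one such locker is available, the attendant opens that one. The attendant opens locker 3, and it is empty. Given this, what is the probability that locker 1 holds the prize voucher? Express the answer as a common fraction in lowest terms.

5/11

Apply Bayes' rule, conditioning on where the prize voucher actually is.
If it is in locker 1 (prior 1/3): locker 3 is available, opened with probability 5/6; weight (1/3)·(5/6) = 5/18.
If it is in locker 2 (prior 1/3): only locker 3 is available, probability 1; weight (1/3)·1 = 1/3.
If it is in locker 3 (prior 1/3): the attendant opened locker 3, so this case is ruled out; weight (1/3)·0 = 0.
The weights sum to 11/18.
So P(the prize voucher in locker 1 | the attendant opened locker 3) = (5/18) / (11/18) = 5/11.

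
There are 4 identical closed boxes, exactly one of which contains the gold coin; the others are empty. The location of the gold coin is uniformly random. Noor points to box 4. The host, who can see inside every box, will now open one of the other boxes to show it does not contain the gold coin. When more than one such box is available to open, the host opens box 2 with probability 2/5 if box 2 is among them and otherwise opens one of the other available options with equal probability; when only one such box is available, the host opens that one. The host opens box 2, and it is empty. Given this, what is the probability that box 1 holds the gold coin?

1/3

Consider each possible location of the gold coin in turn.
If it is in any of boxes 1, 3, and 4 (prior 1/4 each): box 2 is available, opened with probability 2/5; weight (1/4)·(2/5) = 1/10 each.
If it is in box 2 (prior 1/4): the host opened box 2, so this case is ruled out; weight (1/4)·0 = 0.
The weights sum to 3/10.
So P(the gold coin in box 1 | the host opened box 2) = (1/10) / (3/10) = 1/3.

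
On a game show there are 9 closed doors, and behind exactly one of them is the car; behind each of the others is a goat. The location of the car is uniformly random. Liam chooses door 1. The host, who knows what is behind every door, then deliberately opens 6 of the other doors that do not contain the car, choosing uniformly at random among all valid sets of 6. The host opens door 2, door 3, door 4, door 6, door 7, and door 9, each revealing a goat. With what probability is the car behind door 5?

4/9

Consider each possible location of the car in turn.
If it is behind door 1 (prior 1/9): the host has 28 equally likely choices, so probability 1/28; weight (1/9)·(1/28) = 1/252.
If it is behind any of doors 2, 3, 4, 6, 7, and 9 (prior 1/9 each): that door was opened and seen not to hold the prize — ruled out; weight (1/9)·0 = 0 each.
If it is behind either of doors 5 and 8 (prior 1/9 each): the host has 7 equally likely choices, so probability 1/7; weight (1/9)·(1/7) = 1/63 each.
The weights sum to 1/28.
So P(the car behind door 5 | the host opened door 2, door 3, door 4, door 6, door 7, and door 9) = (1/63) / (1/28) = 4/9.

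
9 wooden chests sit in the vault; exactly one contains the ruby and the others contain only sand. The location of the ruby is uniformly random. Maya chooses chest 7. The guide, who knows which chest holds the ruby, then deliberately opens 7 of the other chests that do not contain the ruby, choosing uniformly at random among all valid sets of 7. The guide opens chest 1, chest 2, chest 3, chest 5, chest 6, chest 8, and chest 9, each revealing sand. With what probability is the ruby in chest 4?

8/9

Condition on the true location of the ruby.
If it is in any of chests 1, 2, 3, 5, 6, 8, and 9 (prior 1/9 each): that chest was opened and seen not to hold the prize — ruled out; weight (1/9)·0 = 0 each.
If it is in chest 4 (prior 1/9): the guide has no choice, probability 1; weight (1/9)·1 = 1/9.
If it is in chest 7 (prior 1/9): the guide has 8 equally likely choices, so probability 1/8; weight (1/9)·(1/8) = 1/72.
The weights sum to 1/8.
So P(the ruby in chest 4 | the guide opened chest 1, chest 2, chest 3, chest 5, chest 6, chest 8, and chest 9) = (1/9) / (1/8) = 8/9.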